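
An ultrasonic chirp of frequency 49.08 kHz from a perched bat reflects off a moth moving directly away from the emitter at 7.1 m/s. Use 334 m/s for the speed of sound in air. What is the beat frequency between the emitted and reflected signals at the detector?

At the moth (a moving observer), f₁ = f₀ · (v − u)/v = 49.08 × 326.9/334 ≈ 48.04 kHz.
On reflection it acts as a source moving away from the stationary detector: f₂ = f₁ · v/(v + u) = 48.04 × 334/341.1 ≈ 47.04 kHz.
Equivalently f₂ = f₀ · (v − u)/(v + u).
Beat frequency (with f₀ = 49080 Hz): |f₂ − f₀| = 2u·f₀/(v + u) = 2 × 7.1 × 49080/341.1 ≈ 2043 Hz.

2043 Hz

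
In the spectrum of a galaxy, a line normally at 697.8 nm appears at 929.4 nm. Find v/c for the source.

0.279c

λ'/λ₀ = 1.3319 > 1 (redshift), so the source is receding.
λ'/λ₀ = √((1 + β)/(1 − β)) for a receding source ⇒ β = (r² − 1)/(r² + 1) with r = λ'/λ₀.
β = (1.7740 − 1)/(1.7740 + 1) ≈ 0.279.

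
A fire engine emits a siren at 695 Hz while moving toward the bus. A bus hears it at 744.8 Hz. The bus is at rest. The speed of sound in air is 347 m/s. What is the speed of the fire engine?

23.2 m/s

f' = f · v/(v − v_s) ⇒ v_s = v · |1 − f/f'|.
v_s = 347 × |1 − 695/744.8| = 347 × 0.06686 ≈ 23.2 m/s.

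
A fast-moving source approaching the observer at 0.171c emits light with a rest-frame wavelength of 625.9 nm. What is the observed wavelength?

526.6 nm

Relativistic Doppler for wavelength: λ' = λ₀ · √((1 − β)/(1 + β)).
λ' = 625.9 × √(0.8290/1.1710) = 625.9 × 0.84139 ≈ 526.6 nm.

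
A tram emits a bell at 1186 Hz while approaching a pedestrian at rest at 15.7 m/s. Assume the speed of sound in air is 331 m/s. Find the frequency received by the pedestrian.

Moving source, stationary observer: f' = f · v/(v − v_s) since the source is approaching.
f' = 1186 × 331/(331 − 15.7) = 1186 × 331/315.3 ≈ 1245 Hz.

1245 Hz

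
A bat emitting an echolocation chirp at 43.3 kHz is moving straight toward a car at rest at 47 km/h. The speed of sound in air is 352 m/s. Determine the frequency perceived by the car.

47 km/h = 13.06 m/s.
Only the source moves, toward the listener, so f' = f · v/(v − v_s).
f' = 43.3 × 352/(352 − 13.06) = 43.3 × 352/338.9 ≈ 45.0 kHz.

45.0 kHz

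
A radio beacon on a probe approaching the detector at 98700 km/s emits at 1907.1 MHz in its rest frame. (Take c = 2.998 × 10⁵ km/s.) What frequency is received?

β = v/c = 98700/299800 = 0.3292.
Relativistic Doppler for frequency: f' = f₀ · √((1 + β)/(1 − β)).
f' = 1907.1 × √(1.3292/0.6708) = 1907.1 × 1.40769 ≈ 2684.6 MHz.

2684.6 MHz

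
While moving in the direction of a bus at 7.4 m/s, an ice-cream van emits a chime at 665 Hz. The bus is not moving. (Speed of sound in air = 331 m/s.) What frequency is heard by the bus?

680 Hz

Only the source moves, toward the listener, so f' = f · v/(v − v_s).
f' = 665 × 331/(331 − 7.4) = 665 × 331/323.6 ≈ 680 Hz.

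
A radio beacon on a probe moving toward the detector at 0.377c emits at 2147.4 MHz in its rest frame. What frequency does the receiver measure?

Relativistic Doppler for frequency: f' = f₀ · √((1 + β)/(1 − β)).
f' = 2147.4 × √(1.3770/0.6230) = 2147.4 × 1.48670 ≈ 3192.5 MHz.

3192.5 MHz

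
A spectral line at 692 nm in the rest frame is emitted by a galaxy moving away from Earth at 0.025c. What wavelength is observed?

709.5 nm

Relativistic Doppler for wavelength: λ' = λ₀ · √((1 + β)/(1 − β)).
λ' = 692 × √(1.0250/0.9750) = 692 × 1.02532 ≈ 709.5 nm.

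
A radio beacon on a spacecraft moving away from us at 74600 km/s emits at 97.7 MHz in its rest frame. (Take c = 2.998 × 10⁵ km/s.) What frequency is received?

β = v/c = 74600/299800 = 0.2488.
Relativistic Doppler for frequency: f' = f₀ · √((1 − β)/(1 + β)).
f' = 97.7 × √(0.7512/1.2488) = 97.7 × 0.77556 ≈ 75.8 MHz.

75.8 MHz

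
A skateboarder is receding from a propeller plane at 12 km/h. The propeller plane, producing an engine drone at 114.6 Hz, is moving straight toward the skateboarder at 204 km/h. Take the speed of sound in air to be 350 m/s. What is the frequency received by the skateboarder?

204 km/h = 56.67 m/s; 12 km/h = 3.333 m/s.
Both move, so f' = f · (v − v_o)/(v − v_s).
f' = 114.6 × (350 − 3.333)/(350 − 56.67) = 114.6 × 346.67/293.33 ≈ 135 Hz.

135 Hz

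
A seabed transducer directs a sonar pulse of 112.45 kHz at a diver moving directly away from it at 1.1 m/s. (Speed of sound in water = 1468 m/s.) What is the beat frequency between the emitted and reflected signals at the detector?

168 Hz

The diver first receives the wave as a moving observer: f₁ = f₀ · (v − u)/v = 112.45 × (1468 − 1.1)/1468 ≈ 112.3657 kHz.
The reflection then acts as a moving source: f₂ = f₁ · v/(v + u) ≈ 112.2816 kHz.
Beat frequency (with f₀ = 112450 Hz): |f₂ − f₀| = 2u·f₀/(v + u) = 2 × 1.1 × 112450/1469.1 ≈ 168 Hz.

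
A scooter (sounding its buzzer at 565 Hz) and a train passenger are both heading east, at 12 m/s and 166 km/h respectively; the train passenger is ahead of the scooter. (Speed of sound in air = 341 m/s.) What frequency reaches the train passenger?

166 km/h = 46.11 m/s.
The train passenger is ahead, so the scooter is moving toward it while the train passenger is moving away from the scooter.
General Doppler shift: f' = f · (v − v_o)/(v − v_s).
f' = 565 × (341 − 46.11)/(341 − 12) = 565 × 294.89/329 ≈ 506 Hz.

506 Hz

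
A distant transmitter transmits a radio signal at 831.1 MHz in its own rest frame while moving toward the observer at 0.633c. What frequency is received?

1753.1 MHz

Relativistic Doppler for frequency: f' = f₀ · √((1 + β)/(1 − β)).
f' = 831.1 × √(1.6330/0.3670) = 831.1 × 2.10941 ≈ 1753.1 MHz.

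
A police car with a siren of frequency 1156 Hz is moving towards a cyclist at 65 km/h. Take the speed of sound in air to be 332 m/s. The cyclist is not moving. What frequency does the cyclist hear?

65 km/h = 18.06 m/s.
Only the source moves, toward the listener, so f' = f · v/(v − v_s).
f' = 1156 × 332/(332 − 18.06) = 1156 × 332/313.9 ≈ 1222 Hz.

1222 Hz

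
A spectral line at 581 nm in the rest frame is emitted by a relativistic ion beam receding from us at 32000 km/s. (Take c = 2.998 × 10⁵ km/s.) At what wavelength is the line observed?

β = v/c = 32000/299800 = 0.1067.
Relativistic Doppler for wavelength: λ' = λ₀ · √((1 + β)/(1 − β)).
λ' = 581 × √(1.1067/0.8933) = 581 × 1.11310 ≈ 646.7 nm.

646.7 nm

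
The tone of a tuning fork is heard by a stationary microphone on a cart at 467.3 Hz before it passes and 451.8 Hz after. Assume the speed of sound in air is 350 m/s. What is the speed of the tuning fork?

f₁/f₂ = (v + v_s)/(v − v_s), so v_s = v · (f₁ − f₂)/(f₁ + f₂).
v_s = 350 × (467.3 − 451.8)/(467.3 + 451.8) = 350 × 15.5/919.1 ≈ 5.9 m/s.

5.9 m/s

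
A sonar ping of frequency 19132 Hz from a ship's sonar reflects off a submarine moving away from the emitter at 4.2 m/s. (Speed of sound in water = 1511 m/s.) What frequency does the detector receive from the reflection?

19026 Hz

At the submarine (a moving observer), f₁ = f₀ · (v − u)/v = 19132 × 1506.8/1511 ≈ 19079 Hz.
On reflection it acts as a source moving away from the stationary detector: f₂ = f₁ · v/(v + u) = 19079 × 1511/1515.2 ≈ 19026 Hz.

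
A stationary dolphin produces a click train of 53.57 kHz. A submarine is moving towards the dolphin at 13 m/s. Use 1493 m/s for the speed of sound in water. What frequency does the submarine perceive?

54.0 kHz

Moving observer, stationary source: f' = f · (v + v_o)/v.
f' = 53.57 × (1493 + 13)/1493 = 53.57 × 1506/1493 ≈ 54.0 kHz.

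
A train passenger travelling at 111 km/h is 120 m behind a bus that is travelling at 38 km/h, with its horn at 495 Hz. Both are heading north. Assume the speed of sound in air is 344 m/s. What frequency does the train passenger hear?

38 km/h = 10.56 m/s; 111 km/h = 30.83 m/s.
The train passenger is behind, so the bus is moving away from it while the train passenger is moving toward the bus.
With source receding and observer approaching, f' = f · (v + v_o)/(v + v_s).
f' = 495 × (344 + 30.83)/(344 + 10.56) = 495 × 374.83/354.56 ≈ 523 Hz.

523 Hz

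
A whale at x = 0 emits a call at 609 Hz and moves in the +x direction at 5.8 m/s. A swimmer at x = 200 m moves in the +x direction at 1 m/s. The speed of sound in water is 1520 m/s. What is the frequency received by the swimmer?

The observer lies on the +x side, so the source is heading toward the observer and the observer is heading away from the source.
Both move, so f' = f · (v − v_o)/(v − v_s).
f' = 609 × (1520 − 1)/(1520 − 5.8) = 609 × 1519/1514.2 ≈ 611 Hz.

611 Hz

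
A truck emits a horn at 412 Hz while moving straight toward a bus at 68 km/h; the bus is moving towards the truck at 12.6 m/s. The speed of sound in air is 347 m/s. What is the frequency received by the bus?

68 km/h = 18.89 m/s.
General Doppler shift: f' = f · (v + v_o)/(v − v_s).
f' = 412 × (347 + 12.6)/(347 − 18.89) = 412 × 359.6/328.11 ≈ 452 Hz.

452 Hz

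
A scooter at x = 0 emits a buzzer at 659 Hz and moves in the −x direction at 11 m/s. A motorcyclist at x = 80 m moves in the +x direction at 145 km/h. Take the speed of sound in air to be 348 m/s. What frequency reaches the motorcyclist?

565 Hz

145 km/h = 40.28 m/s.
The observer lies on the +x side, so the source is heading away from the observer and the observer is heading away from the source.
General Doppler shift: f' = f · (v − v_o)/(v + v_s).
f' = 659 × (348 − 40.28)/(348 + 11) = 659 × 307.72/359 ≈ 565 Hz.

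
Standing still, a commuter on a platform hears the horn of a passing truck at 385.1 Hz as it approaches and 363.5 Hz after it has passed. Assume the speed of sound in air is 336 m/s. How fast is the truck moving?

f₁/f₂ = (v + v_s)/(v − v_s), so v_s = v · (f₁ − f₂)/(f₁ + f₂).
v_s = 336 × (385.1 − 363.5)/(385.1 + 363.5) = 336 × 21.6/748.6 ≈ 9.7 m/s.

9.7 m/s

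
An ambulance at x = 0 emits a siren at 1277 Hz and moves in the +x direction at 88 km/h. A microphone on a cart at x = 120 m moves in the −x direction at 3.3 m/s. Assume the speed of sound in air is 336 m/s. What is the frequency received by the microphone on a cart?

1391 Hz

88 km/h = 24.44 m/s.
The observer lies on the +x side, so the source is heading toward the observer and the observer is heading toward the source.
With source approaching and observer approaching, f' = f · (v + v_o)/(v − v_s).
f' = 1277 × (336 + 3.3)/(336 − 24.44) = 1277 × 339.3/311.56 ≈ 1391 Hz.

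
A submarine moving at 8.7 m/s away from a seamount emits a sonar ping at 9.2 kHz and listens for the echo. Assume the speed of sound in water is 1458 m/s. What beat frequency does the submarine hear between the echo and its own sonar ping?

109 Hz

The seamount receives the sound from a moving source: f₁ = f₀ · v/(v + v_e) = 9.2 × 1458/1466.7 ≈ 9.1454 kHz.
On the return leg the submarine is a moving observer: f₂ = f₁ · (v − v_e)/v = 9.1454 × 1449.3/1458 ≈ 9.0909 kHz.
Equivalently f₂ = f₀ · (v − v_e)/(v + v_e).
Beat against the emitted tone (with f₀ = 9200 Hz): |f₂ − f₀| = 2v_e·f₀/(v + v_e) = 2 × 8.7 × 9200/1466.7 ≈ 109 Hz.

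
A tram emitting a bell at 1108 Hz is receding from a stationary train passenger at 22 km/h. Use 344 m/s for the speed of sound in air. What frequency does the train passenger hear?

1089 Hz

22 km/h = 6.111 m/s.
Only the source moves, away from the listener, so f' = f · v/(v + v_s).
f' = 1108 × 344/(344 + 6.111) = 1108 × 344/350.1 ≈ 1089 Hz.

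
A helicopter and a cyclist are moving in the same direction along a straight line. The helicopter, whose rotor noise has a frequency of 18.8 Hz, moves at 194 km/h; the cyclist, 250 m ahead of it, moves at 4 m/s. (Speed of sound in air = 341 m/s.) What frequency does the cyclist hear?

194 km/h = 53.89 m/s.
The cyclist is ahead, so the helicopter is moving toward it while the cyclist is moving away from the helicopter.
General Doppler shift: f' = f · (v − v_o)/(v − v_s).
f' = 18.8 × (341 − 4)/(341 − 53.89) = 18.8 × 337/287.11 ≈ 22.1 Hz.

22.1 Hz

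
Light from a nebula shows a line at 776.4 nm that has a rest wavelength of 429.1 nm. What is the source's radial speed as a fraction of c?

λ'/λ₀ = 1.8094 > 1 (redshift), so the source is receding.
λ'/λ₀ = √((1 + β)/(1 − β)) for a receding source ⇒ β = (r² − 1)/(r² + 1) with r = λ'/λ₀.
β = (3.2738 − 1)/(3.2738 + 1) ≈ 0.532.

0.532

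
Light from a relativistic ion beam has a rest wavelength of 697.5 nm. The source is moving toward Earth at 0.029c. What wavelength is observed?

677.6 nm

Relativistic Doppler for wavelength: λ' = λ₀ · √((1 − β)/(1 + β)).
λ' = 697.5 × √(0.9710/1.0290) = 697.5 × 0.97141 ≈ 677.6 nm.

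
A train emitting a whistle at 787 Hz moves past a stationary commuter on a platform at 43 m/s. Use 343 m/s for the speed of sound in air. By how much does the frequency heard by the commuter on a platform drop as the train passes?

Approaching: f₁ = f · v/(v − v_s) = 787 × 343/300 ≈ 900 Hz.
Receding: f₂ = f · v/(v + v_s) = 787 × 343/386 ≈ 699 Hz.
Drop: f₁ − f₂ = 2f·v·v_s/(v² − v_s²) = 2 × 787 × 343 × 43/(343² − 43²) ≈ 200 Hz.

200 Hz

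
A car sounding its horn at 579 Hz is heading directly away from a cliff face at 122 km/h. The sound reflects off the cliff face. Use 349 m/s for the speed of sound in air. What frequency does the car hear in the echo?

477 Hz

122 km/h = 33.89 m/s.
The cliff face receives the sound from a moving source: f₁ = f₀ · v/(v + v_e) = 579 × 349/382.89 ≈ 528 Hz.
On the return leg the car is a moving observer: f₂ = f₁ · (v − v_e)/v = 528 × 315.11/349 ≈ 477 Hz.
Equivalently f₂ = f₀ · (v − v_e)/(v + v_e).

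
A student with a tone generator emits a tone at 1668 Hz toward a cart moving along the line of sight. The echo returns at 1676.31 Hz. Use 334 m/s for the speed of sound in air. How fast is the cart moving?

Double Doppler shift off a moving reflector: f₂ = f₀ · (v + u)/(v − u) (u > 0 toward emitter).
Rearranging, u = v · (f₂ − f₀)/(f₂ + f₀) = 334 × 8.31/3344.31 ≈ 0.83 m/s.
So the cart is moving at 0.83 m/s toward the emitter.

0.83 m/s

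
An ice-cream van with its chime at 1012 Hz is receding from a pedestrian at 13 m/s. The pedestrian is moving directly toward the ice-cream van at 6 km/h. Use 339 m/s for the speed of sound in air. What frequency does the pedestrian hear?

979 Hz

6 km/h = 1.667 m/s.
Both move, so f' = f · (v + v_o)/(v + v_s).
f' = 1012 × (339 + 1.667)/(339 + 13) = 1012 × 340.67/352 ≈ 979 Hz.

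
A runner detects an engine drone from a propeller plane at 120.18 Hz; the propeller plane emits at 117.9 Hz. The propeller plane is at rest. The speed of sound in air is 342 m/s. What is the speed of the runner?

6.6 m/s

f' > f, so the runner is approaching.
f' = f · (v + v_o)/v ⇒ v_o = v · |f'/f − 1|.
v_o = 342 × |120.18/117.9 − 1| = 342 × 0.01934 ≈ 6.6 m/s.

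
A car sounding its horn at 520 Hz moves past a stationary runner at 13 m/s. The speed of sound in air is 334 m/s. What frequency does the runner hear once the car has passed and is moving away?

Receding: f₂ = f · v/(v + v_s) = 520 × 334/347 ≈ 501 Hz.

501 Hz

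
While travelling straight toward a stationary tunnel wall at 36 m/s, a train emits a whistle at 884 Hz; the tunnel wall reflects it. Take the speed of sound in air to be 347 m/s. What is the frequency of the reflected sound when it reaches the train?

The tunnel wall receives the sound from a moving source: f₁ = f₀ · v/(v − v_e) = 884 × 347/311 ≈ 986 Hz.
On the return leg the train is a moving observer: f₂ = f₁ · (v + v_e)/v = 986 × 383/347 ≈ 1089 Hz.

1089 Hz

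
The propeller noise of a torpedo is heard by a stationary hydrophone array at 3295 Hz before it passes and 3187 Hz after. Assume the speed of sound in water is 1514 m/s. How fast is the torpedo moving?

25 m/s

f₁/f₂ = (v + v_s)/(v − v_s), so v_s = v · (f₁ − f₂)/(f₁ + f₂).
v_s = 1514 × (3295 − 3187)/(3295 + 3187) = 1514 × 108/6482 ≈ 25 m/s.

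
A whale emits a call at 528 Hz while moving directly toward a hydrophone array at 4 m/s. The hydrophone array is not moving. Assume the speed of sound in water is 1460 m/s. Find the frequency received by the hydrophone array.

Only the source moves, toward the listener, so f' = f · v/(v − v_s).
f' = 528 × 1460/(1460 − 4) = 528 × 1460/1456 ≈ 529 Hz.

529 Hz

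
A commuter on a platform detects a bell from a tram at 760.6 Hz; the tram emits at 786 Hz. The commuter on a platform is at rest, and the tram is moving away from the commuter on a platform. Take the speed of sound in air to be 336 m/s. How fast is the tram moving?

f' = f · v/(v + v_s) ⇒ v_s = v · |1 − f/f'|.
v_s = 336 × |1 − 786/760.6| = 336 × 0.03339 ≈ 11.2 m/s.

11.2 m/s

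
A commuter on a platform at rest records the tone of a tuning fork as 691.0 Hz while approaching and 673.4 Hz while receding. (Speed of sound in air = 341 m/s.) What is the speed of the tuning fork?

4.4 m/s

f₁/f₂ = (v + v_s)/(v − v_s), so v_s = v · (f₁ − f₂)/(f₁ + f₂).
v_s = 341 × (691.0 − 673.4)/(691.0 + 673.4) = 341 × 17.6/1364.4 ≈ 4.4 m/s.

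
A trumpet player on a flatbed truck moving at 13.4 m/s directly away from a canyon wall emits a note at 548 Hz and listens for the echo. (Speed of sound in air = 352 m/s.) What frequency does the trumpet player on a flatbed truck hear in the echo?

508 Hz

The canyon wall receives the sound from a moving source: f₁ = f₀ · v/(v + v_e) = 548 × 352/365.4 ≈ 528 Hz.
On the return leg the trumpet player on a flatbed truck is a moving observer: f₂ = f₁ · (v − v_e)/v = 528 × 338.6/352 ≈ 508 Hz.
Equivalently f₂ = f₀ · (v − v_e)/(v + v_e).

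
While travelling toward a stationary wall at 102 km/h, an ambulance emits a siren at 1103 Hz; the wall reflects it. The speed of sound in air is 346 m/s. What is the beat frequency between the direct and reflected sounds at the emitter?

102 km/h = 28.33 m/s.
The wall receives the sound from a moving source: f₁ = f₀ · v/(v − v_e) = 1103 × 346/317.67 ≈ 1201.4 Hz.
On the return leg the ambulance is a moving observer: f₂ = f₁ · (v + v_e)/v = 1201.4 × 374.33/346 ≈ 1299.8 Hz.
Beat against the emitted tone: |f₂ − f₀| = 2v_e·f₀/(v − v_e) = 2 × 28.33 × 1103/317.67 ≈ 197 Hz.

197 Hz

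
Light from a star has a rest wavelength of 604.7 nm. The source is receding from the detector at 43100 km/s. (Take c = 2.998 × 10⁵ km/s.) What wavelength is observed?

β = v/c = 43100/299800 = 0.1438.
Relativistic Doppler for wavelength: λ' = λ₀ · √((1 + β)/(1 − β)).
λ' = 604.7 × √(1.1438/0.8562) = 604.7 × 1.15577 ≈ 698.9 nm.

698.9 nm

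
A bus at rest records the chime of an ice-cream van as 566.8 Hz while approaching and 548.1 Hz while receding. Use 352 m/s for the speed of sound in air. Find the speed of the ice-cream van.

f₁/f₂ = (v + v_s)/(v − v_s), so v_s = v · (f₁ − f₂)/(f₁ + f₂).
v_s = 352 × (566.8 − 548.1)/(566.8 + 548.1) = 352 × 18.7/1114.9 ≈ 5.9 m/s.

5.9 m/s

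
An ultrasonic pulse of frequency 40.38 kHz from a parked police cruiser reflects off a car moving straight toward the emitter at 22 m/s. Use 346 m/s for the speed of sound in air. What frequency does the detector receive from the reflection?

45.9 kHz

The car first receives the wave as a moving observer: f₁ = f₀ · (v + u)/v = 40.38 × (346 + 22)/346 ≈ 42.9 kHz.
On reflection it acts as a source moving toward the stationary detector: f₂ = f₁ · v/(v − u) = 42.9 × 346/324 ≈ 45.9 kHz.
Equivalently f₂ = f₀ · (v + u)/(v − u).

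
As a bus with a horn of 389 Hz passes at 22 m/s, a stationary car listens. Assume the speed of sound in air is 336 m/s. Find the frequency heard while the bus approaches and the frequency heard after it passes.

416 Hz approaching; 365 Hz receding

Approaching: f₁ = f · v/(v − v_s) = 389 × 336/314 ≈ 416 Hz.
Receding: f₂ = f · v/(v + v_s) = 389 × 336/358 ≈ 365 Hz.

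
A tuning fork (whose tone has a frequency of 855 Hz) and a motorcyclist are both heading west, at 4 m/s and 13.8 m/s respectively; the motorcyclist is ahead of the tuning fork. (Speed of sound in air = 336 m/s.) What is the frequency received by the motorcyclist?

The motorcyclist is ahead, so the tuning fork is moving toward it while the motorcyclist is moving away from the tuning fork.
General Doppler shift: f' = f · (v − v_o)/(v − v_s).
f' = 855 × (336 − 13.8)/(336 − 4) = 855 × 322.2/332 ≈ 830 Hz.

830 Hz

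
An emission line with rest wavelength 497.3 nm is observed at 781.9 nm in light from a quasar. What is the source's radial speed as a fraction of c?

λ'/λ₀ = 1.5723 > 1 (redshift), so the source is receding.
λ'/λ₀ = √((1 + β)/(1 − β)) for a receding source ⇒ β = (r² − 1)/(r² + 1) with r = λ'/λ₀.
β = (2.4721 − 1)/(2.4721 + 1) ≈ 0.424.

0.424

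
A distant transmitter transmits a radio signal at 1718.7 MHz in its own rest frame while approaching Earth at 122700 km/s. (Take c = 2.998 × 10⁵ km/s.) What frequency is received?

2654.6 MHz

β = v/c = 122700/299800 = 0.4093.
Relativistic Doppler for frequency: f' = f₀ · √((1 + β)/(1 − β)).
f' = 1718.7 × √(1.4093/0.5907) = 1718.7 × 1.54456 ≈ 2654.6 MHz.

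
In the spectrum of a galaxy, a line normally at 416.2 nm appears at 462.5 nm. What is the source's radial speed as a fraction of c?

0.105c

λ'/λ₀ = 1.1112 > 1 (redshift), so the source is receding.
λ'/λ₀ = √((1 + β)/(1 − β)) for a receding source ⇒ β = (r² − 1)/(r² + 1) with r = λ'/λ₀.
β = (1.2349 − 1)/(1.2349 + 1) ≈ 0.105.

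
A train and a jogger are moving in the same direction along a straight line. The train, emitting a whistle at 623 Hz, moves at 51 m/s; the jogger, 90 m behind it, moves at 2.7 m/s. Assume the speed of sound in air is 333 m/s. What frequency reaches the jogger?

545 Hz

The jogger is behind, so the train is moving away from it while the jogger is moving toward the train.
With source receding and observer approaching, f' = f · (v + v_o)/(v + v_s).
f' = 623 × (333 + 2.7)/(333 + 51) = 623 × 335.7/384 ≈ 545 Hz.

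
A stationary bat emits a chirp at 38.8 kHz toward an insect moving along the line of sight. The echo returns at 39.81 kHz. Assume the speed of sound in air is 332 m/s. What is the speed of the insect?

Double Doppler shift off a moving reflector: f₂ = f₀ · (v + u)/(v − u) (u > 0 toward emitter).
Rearranging, u = v · (f₂ − f₀)/(f₂ + f₀) = 332 × 1.01/78.61 ≈ 4.3 m/s.
So the insect is moving at 4.3 m/s toward the emitter.

4.3 m/s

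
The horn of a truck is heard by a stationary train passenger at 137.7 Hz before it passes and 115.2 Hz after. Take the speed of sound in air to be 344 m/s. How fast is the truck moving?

f₁/f₂ = (v + v_s)/(v − v_s), so v_s = v · (f₁ − f₂)/(f₁ + f₂).
v_s = 344 × (137.7 − 115.2)/(137.7 + 115.2) = 344 × 22.5/252.9 ≈ 31 m/s.

31 m/s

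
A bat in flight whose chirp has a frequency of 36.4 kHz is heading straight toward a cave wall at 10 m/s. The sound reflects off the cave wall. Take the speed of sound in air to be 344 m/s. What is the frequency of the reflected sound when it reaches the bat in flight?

38.6 kHz

The cave wall receives the sound from a moving source: f₁ = f₀ · v/(v − v_e) = 36.4 × 344/334 ≈ 37.5 kHz.
On the return leg the bat in flight is a moving observer: f₂ = f₁ · (v + v_e)/v = 37.5 × 354/344 ≈ 38.6 kHz.
Equivalently f₂ = f₀ · (v + v_e)/(v − v_e).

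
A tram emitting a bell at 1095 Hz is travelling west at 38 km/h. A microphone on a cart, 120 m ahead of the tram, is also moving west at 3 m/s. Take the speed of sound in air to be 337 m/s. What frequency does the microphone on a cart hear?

1120 Hz

38 km/h = 10.56 m/s.
The microphone on a cart is ahead, so the tram is moving toward it while the microphone on a cart is moving away from the tram.
With source approaching and observer receding, f' = f · (v − v_o)/(v − v_s).
f' = 1095 × (337 − 3)/(337 − 10.56) = 1095 × 334/326.44 ≈ 1120 Hz.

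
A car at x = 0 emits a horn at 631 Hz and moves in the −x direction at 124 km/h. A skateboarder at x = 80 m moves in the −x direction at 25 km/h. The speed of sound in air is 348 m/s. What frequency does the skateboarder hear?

586 Hz

124 km/h = 34.44 m/s; 25 km/h = 6.944 m/s.
The observer lies on the +x side, so the source is heading away from the observer and the observer is heading toward the source.
Both move, so f' = f · (v + v_o)/(v + v_s).
f' = 631 × (348 + 6.944)/(348 + 34.44) = 631 × 354.94/382.44 ≈ 586 Hz.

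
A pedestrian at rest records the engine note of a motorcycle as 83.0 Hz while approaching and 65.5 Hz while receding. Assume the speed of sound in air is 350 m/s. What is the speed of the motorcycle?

41 m/s

f₁/f₂ = (v + v_s)/(v − v_s), so v_s = v · (f₁ − f₂)/(f₁ + f₂).
v_s = 350 × (83.0 − 65.5)/(83.0 + 65.5) = 350 × 17.5/148.5 ≈ 41 m/s.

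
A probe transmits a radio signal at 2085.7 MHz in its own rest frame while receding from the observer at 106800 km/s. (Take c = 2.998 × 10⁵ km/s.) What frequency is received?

β = v/c = 106800/299800 = 0.3562.
Relativistic Doppler for frequency: f' = f₀ · √((1 − β)/(1 + β)).
f' = 2085.7 × √(0.6438/1.3562) = 2085.7 × 0.68896 ≈ 1437.0 MHz.

1437.0 MHz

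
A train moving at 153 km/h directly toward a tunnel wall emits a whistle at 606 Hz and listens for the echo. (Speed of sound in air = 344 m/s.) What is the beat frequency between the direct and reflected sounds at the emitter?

171 Hz

153 km/h = 42.5 m/s.
The tunnel wall receives the sound from a moving source: f₁ = f₀ · v/(v − v_e) = 606 × 344/301.5 ≈ 691.4 Hz.
On the return leg the train is a moving observer: f₂ = f₁ · (v + v_e)/v = 691.4 × 386.5/344 ≈ 776.8 Hz.
Equivalently f₂ = f₀ · (v + v_e)/(v − v_e).
Beat against the emitted tone: |f₂ − f₀| = 2v_e·f₀/(v − v_e) = 2 × 42.5 × 606/301.5 ≈ 171 Hz.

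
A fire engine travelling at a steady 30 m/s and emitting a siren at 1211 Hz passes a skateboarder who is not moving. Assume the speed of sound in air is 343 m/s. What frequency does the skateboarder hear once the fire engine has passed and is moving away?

Receding: f₂ = f · v/(v + v_s) = 1211 × 343/373 ≈ 1114 Hz.

1114 Hz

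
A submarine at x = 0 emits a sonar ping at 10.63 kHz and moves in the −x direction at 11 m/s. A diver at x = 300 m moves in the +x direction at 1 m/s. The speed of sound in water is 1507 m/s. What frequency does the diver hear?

The observer lies on the +x side, so the source is heading away from the observer and the observer is heading away from the source.
General Doppler shift: f' = f · (v − v_o)/(v + v_s).
f' = 10.63 × (1507 − 1)/(1507 + 11) = 10.63 × 1506/1518 ≈ 10.55 kHz.

10.55 kHz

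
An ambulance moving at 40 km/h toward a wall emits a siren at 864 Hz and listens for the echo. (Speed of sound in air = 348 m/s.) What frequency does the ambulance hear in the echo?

921 Hz

40 km/h = 11.11 m/s.
The wall receives the sound from a moving source: f₁ = f₀ · v/(v − v_e) = 864 × 348/336.89 ≈ 892 Hz.
On the return leg the ambulance is a moving observer: f₂ = f₁ · (v + v_e)/v = 892 × 359.11/348 ≈ 921 Hz.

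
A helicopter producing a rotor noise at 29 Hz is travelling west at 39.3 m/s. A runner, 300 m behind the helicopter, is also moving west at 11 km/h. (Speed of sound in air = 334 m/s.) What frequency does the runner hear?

11 km/h = 3.056 m/s.
The runner is behind, so the helicopter is moving away from it while the runner is moving toward the helicopter.
With source receding and observer approaching, f' = f · (v + v_o)/(v + v_s).
f' = 29 × (334 + 3.056)/(334 + 39.3) = 29 × 337.06/373.3 ≈ 26.2 Hz.

26.2 Hz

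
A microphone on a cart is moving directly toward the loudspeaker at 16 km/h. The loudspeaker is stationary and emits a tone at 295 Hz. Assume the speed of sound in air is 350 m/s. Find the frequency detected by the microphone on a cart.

299 Hz

16 km/h = 4.444 m/s.
Moving observer, stationary source: f' = f · (v + v_o)/v.
f' = 295 × (350 + 4.444)/350 = 295 × 354.44/350 ≈ 299 Hz.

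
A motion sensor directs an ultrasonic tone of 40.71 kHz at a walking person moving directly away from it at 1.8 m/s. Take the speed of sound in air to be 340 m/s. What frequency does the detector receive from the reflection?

The walking person first receives the wave as a moving observer: f₁ = f₀ · (v − u)/v = 40.71 × (340 − 1.8)/340 ≈ 40.5 kHz.
On reflection it acts as a source moving away from the stationary detector: f₂ = f₁ · v/(v + u) = 40.5 × 340/341.8 ≈ 40.3 kHz.

40.3 kHz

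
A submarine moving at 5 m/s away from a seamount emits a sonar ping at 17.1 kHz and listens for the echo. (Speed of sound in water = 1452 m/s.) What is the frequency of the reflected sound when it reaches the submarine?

The seamount receives the sound from a moving source: f₁ = f₀ · v/(v + v_e) = 17.1 × 1452/1457 ≈ 17.04 kHz.
On the return leg the submarine is a moving observer: f₂ = f₁ · (v − v_e)/v = 17.04 × 1447/1452 ≈ 16.98 kHz.
Equivalently f₂ = f₀ · (v − v_e)/(v + v_e).

16.98 kHz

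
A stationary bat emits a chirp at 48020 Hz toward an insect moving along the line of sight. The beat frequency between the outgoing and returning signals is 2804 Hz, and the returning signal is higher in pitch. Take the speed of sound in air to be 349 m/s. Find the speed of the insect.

9.9 m/s

Double Doppler shift off a moving reflector: f₂ = f₀ · (v + u)/(v − u) (u > 0 toward emitter).
Returning signal is higher, so f₂ = f₀ + Δf = 48020 + 2804 = 50824 Hz.
Rearranging, u = v · (f₂ − f₀)/(f₂ + f₀) = 349 × 2804/98844 ≈ 9.9 m/s.
So the insect is moving at 9.9 m/s toward the emitter.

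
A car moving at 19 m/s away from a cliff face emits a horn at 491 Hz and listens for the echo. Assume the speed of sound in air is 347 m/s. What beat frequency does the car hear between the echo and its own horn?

51.0 Hz

The cliff face receives the sound from a moving source: f₁ = f₀ · v/(v + v_e) = 491 × 347/366 ≈ 465.5 Hz.
On the return leg the car is a moving observer: f₂ = f₁ · (v − v_e)/v = 465.5 × 328/347 ≈ 440.0 Hz.
Equivalently f₂ = f₀ · (v − v_e)/(v + v_e).
Beat against the emitted tone: |f₂ − f₀| = 2v_e·f₀/(v + v_e) = 2 × 19 × 491/366 ≈ 51.0 Hz.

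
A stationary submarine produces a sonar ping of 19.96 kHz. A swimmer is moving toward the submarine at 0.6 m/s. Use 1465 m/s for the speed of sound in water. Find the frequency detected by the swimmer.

Moving observer, stationary source: f' = f · (v + v_o)/v.
f' = 19.96 × (1465 + 0.6)/1465 = 19.96 × 1465.6/1465 ≈ 19.97 kHz.

19.97 kHz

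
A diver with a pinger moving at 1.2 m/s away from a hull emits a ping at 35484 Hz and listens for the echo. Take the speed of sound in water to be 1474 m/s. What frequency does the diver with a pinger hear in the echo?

35426 Hz

The hull receives the sound from a moving source: f₁ = f₀ · v/(v + v_e) = 35484 × 1474/1475.2 ≈ 35455 Hz.
On the return leg the diver with a pinger is a moving observer: f₂ = f₁ · (v − v_e)/v = 35455 × 1472.8/1474 ≈ 35426 Hz.
Equivalently f₂ = f₀ · (v − v_e)/(v + v_e).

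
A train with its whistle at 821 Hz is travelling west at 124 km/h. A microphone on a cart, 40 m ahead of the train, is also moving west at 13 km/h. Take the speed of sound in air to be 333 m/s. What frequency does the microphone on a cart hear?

906 Hz

124 km/h = 34.44 m/s; 13 km/h = 3.611 m/s.
The microphone on a cart is ahead, so the train is moving toward it while the microphone on a cart is moving away from the train.
Both move, so f' = f · (v − v_o)/(v − v_s).
f' = 821 × (333 − 3.611)/(333 − 34.44) = 821 × 329.39/298.56 ≈ 906 Hz.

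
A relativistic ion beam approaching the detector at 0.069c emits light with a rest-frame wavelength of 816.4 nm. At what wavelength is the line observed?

761.9 nm

Relativistic Doppler for wavelength: λ' = λ₀ · √((1 − β)/(1 + β)).
λ' = 816.4 × √(0.9310/1.0690) = 816.4 × 0.93322 ≈ 761.9 nm.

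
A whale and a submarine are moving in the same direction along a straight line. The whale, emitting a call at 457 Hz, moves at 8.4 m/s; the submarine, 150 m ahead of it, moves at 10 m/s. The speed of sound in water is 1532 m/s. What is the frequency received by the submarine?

The submarine is ahead, so the whale is moving toward it while the submarine is moving away from the whale.
General Doppler shift: f' = f · (v − v_o)/(v − v_s).
f' = 457 × (1532 − 10)/(1532 − 8.4) = 457 × 1522/1523.6 ≈ 457 Hz.

457 Hz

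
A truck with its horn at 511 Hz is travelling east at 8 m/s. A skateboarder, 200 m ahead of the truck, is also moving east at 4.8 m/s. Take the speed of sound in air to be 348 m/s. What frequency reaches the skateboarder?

The skateboarder is ahead, so the truck is moving toward it while the skateboarder is moving away from the truck.
With source approaching and observer receding, f' = f · (v − v_o)/(v − v_s).
f' = 511 × (348 − 4.8)/(348 − 8) = 511 × 343.2/340 ≈ 516 Hz.

516 Hz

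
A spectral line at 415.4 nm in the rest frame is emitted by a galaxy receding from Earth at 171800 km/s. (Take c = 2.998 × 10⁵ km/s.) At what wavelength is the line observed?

797.3 nm

β = v/c = 171800/299800 = 0.5730.
Relativistic Doppler for wavelength: λ' = λ₀ · √((1 + β)/(1 − β)).
λ' = 415.4 × √(1.5730/0.4270) = 415.4 × 1.91947 ≈ 797.3 nm.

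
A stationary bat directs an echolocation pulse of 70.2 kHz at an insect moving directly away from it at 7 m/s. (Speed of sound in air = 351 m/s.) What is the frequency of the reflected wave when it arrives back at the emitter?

At the insect (a moving observer), f₁ = f₀ · (v − u)/v = 70.2 × 344/351 ≈ 68.8 kHz.
On reflection it acts as a source moving away from the stationary detector: f₂ = f₁ · v/(v + u) = 68.8 × 351/358 ≈ 67.5 kHz.

67.5 kHz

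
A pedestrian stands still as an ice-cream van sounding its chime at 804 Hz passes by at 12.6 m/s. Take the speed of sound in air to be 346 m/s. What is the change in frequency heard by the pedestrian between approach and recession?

Approaching: f₁ = f · v/(v − v_s) = 804 × 346/333.4 ≈ 834.4 Hz.
Receding: f₂ = f · v/(v + v_s) = 804 × 346/358.6 ≈ 775.8 Hz.
Drop: f₁ − f₂ = 2f·v·v_s/(v² − v_s²) = 2 × 804 × 346 × 12.6/(346² − 12.6²) ≈ 58.6 Hz.

58.6 Hz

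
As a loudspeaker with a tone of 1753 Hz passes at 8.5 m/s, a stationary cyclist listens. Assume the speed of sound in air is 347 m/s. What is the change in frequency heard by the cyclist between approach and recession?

85.9 Hz

Approaching: f₁ = f · v/(v − v_s) = 1753 × 347/338.5 ≈ 1797.0 Hz.
Receding: f₂ = f · v/(v + v_s) = 1753 × 347/355.5 ≈ 1711.1 Hz.
Drop: f₁ − f₂ = 2f·v·v_s/(v² − v_s²) = 2 × 1753 × 347 × 8.5/(347² − 8.5²) ≈ 85.9 Hz.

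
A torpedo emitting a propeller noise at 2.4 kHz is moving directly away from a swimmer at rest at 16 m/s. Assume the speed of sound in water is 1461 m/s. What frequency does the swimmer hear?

With the source moving away from a stationary observer, f' = f · v/(v + v_s).
f' = 2.4 × 1461/(1461 + 16) = 2.4 × 1461/1477 ≈ 2.37 kHz.

2.37 kHz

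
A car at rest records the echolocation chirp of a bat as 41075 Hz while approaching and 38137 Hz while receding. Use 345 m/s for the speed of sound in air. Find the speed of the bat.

12.8 m/s

f₁/f₂ = (v + v_s)/(v − v_s), so v_s = v · (f₁ − f₂)/(f₁ + f₂).
v_s = 345 × (41075 − 38137)/(41075 + 38137) = 345 × 2938/79212 ≈ 12.8 m/s.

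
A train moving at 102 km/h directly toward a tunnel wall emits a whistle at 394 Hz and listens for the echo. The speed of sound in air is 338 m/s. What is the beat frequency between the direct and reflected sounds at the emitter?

72 Hz

102 km/h = 28.33 m/s.
The tunnel wall receives the sound from a moving source: f₁ = f₀ · v/(v − v_e) = 394 × 338/309.67 ≈ 430.0 Hz.
On the return leg the train is a moving observer: f₂ = f₁ · (v + v_e)/v = 430.0 × 366.33/338 ≈ 466.1 Hz.
Equivalently f₂ = f₀ · (v + v_e)/(v − v_e).
Beat against the emitted tone: |f₂ − f₀| = 2v_e·f₀/(v − v_e) = 2 × 28.33 × 394/309.67 ≈ 72 Hz.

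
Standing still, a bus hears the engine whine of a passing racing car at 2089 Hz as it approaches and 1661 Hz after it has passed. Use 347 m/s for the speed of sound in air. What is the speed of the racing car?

f₁/f₂ = (v + v_s)/(v − v_s), so v_s = v · (f₁ − f₂)/(f₁ + f₂).
v_s = 347 × (2089 − 1661)/(2089 + 1661) = 347 × 428/3750 ≈ 40 m/s.

40 m/s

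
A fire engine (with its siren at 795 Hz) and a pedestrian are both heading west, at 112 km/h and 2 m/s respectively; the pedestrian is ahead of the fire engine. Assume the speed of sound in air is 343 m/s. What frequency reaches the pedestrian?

869 Hz

112 km/h = 31.11 m/s.
The pedestrian is ahead, so the fire engine is moving toward it while the pedestrian is moving away from the fire engine.
General Doppler shift: f' = f · (v − v_o)/(v − v_s).
f' = 795 × (343 − 2)/(343 − 31.11) = 795 × 341/311.89 ≈ 869 Hz.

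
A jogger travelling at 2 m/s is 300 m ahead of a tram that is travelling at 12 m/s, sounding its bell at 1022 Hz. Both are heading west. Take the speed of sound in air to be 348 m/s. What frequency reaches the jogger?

The jogger is ahead, so the tram is moving toward it while the jogger is moving away from the tram.
General Doppler shift: f' = f · (v − v_o)/(v − v_s).
f' = 1022 × (348 − 2)/(348 − 12) = 1022 × 346/336 ≈ 1052 Hz.

1052 Hz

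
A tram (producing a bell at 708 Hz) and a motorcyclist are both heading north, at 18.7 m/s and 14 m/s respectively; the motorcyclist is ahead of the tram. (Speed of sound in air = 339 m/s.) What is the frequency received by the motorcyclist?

718 Hz

The motorcyclist is ahead, so the tram is moving toward it while the motorcyclist is moving away from the tram.
General Doppler shift: f' = f · (v − v_o)/(v − v_s).
f' = 708 × (339 − 14)/(339 − 18.7) = 708 × 325/320.3 ≈ 718 Hz.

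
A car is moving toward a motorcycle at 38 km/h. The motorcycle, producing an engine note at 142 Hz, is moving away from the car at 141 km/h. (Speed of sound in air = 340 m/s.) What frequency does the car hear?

131 Hz

141 km/h = 39.17 m/s; 38 km/h = 10.56 m/s.
Both move, so f' = f · (v + v_o)/(v + v_s).
f' = 142 × (340 + 10.56)/(340 + 39.17) = 142 × 350.56/379.17 ≈ 131 Hz.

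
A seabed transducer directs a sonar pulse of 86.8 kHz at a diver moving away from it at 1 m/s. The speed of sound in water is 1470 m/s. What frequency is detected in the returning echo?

86.7 kHz

At the diver (a moving observer), f₁ = f₀ · (v − u)/v = 86.8 × 1469/1470 ≈ 86.7 kHz.
The reflection then acts as a moving source: f₂ = f₁ · v/(v + u) ≈ 86.7 kHz.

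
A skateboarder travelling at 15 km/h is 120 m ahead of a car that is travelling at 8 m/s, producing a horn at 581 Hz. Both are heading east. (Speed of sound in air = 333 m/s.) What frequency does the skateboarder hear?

588 Hz

15 km/h = 4.167 m/s.
The skateboarder is ahead, so the car is moving toward it while the skateboarder is moving away from the car.
With source approaching and observer receding, f' = f · (v − v_o)/(v − v_s).
f' = 581 × (333 − 4.167)/(333 − 8) = 581 × 328.83/325 ≈ 588 Hz.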